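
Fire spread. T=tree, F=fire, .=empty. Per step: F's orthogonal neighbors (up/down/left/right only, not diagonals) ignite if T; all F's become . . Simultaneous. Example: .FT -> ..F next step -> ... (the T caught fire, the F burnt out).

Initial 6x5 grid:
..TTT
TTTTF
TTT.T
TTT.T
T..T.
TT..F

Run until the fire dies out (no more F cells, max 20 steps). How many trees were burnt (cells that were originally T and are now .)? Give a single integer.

Step 1: +3 fires, +2 burnt (F count now 3)
Step 2: +3 fires, +3 burnt (F count now 3)
Step 3: +3 fires, +3 burnt (F count now 3)
Step 4: +3 fires, +3 burnt (F count now 3)
Step 5: +2 fires, +3 burnt (F count now 2)
Step 6: +1 fires, +2 burnt (F count now 1)
Step 7: +1 fires, +1 burnt (F count now 1)
Step 8: +1 fires, +1 burnt (F count now 1)
Step 9: +1 fires, +1 burnt (F count now 1)
Step 10: +0 fires, +1 burnt (F count now 0)
Fire out after step 10
Initially T: 19, now '.': 29
Total burnt (originally-T cells now '.'): 18

Answer: 18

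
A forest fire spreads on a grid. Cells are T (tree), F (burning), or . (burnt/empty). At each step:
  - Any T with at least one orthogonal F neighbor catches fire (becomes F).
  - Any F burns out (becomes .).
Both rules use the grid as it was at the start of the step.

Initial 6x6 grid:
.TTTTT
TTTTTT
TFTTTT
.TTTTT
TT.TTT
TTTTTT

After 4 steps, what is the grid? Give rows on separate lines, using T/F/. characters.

Step 1: 4 trees catch fire, 1 burn out
  .TTTTT
  TFTTTT
  F.FTTT
  .FTTTT
  TT.TTT
  TTTTTT
Step 2: 6 trees catch fire, 4 burn out
  .FTTTT
  F.FTTT
  ...FTT
  ..FTTT
  TF.TTT
  TTTTTT
Step 3: 6 trees catch fire, 6 burn out
  ..FTTT
  ...FTT
  ....FT
  ...FTT
  F..TTT
  TFTTTT
Step 4: 7 trees catch fire, 6 burn out
  ...FTT
  ....FT
  .....F
  ....FT
  ...FTT
  F.FTTT

...FTT
....FT
.....F
....FT
...FTT
F.FTTT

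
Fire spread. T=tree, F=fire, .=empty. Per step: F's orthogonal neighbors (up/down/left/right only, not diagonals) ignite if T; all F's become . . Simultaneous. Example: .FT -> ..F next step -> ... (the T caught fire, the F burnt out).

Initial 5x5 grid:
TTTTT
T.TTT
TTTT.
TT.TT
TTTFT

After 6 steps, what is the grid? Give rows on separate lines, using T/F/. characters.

Step 1: 3 trees catch fire, 1 burn out
  TTTTT
  T.TTT
  TTTT.
  TT.FT
  TTF.F
Step 2: 3 trees catch fire, 3 burn out
  TTTTT
  T.TTT
  TTTF.
  TT..F
  TF...
Step 3: 4 trees catch fire, 3 burn out
  TTTTT
  T.TFT
  TTF..
  TF...
  F....
Step 4: 5 trees catch fire, 4 burn out
  TTTFT
  T.F.F
  TF...
  F....
  .....
Step 5: 3 trees catch fire, 5 burn out
  TTF.F
  T....
  F....
  .....
  .....
Step 6: 2 trees catch fire, 3 burn out
  TF...
  F....
  .....
  .....
  .....

TF...
F....
.....
.....
.....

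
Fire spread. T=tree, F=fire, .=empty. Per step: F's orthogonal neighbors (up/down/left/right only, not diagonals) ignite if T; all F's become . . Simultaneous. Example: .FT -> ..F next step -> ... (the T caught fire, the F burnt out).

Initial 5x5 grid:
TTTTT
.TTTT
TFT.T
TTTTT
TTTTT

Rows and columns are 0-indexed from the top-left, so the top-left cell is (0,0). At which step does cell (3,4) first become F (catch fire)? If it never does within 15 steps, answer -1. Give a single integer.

Step 1: cell (3,4)='T' (+4 fires, +1 burnt)
Step 2: cell (3,4)='T' (+5 fires, +4 burnt)
Step 3: cell (3,4)='T' (+6 fires, +5 burnt)
Step 4: cell (3,4)='F' (+4 fires, +6 burnt)
  -> target ignites at step 4
Step 5: cell (3,4)='.' (+3 fires, +4 burnt)
Step 6: cell (3,4)='.' (+0 fires, +3 burnt)
  fire out at step 6

4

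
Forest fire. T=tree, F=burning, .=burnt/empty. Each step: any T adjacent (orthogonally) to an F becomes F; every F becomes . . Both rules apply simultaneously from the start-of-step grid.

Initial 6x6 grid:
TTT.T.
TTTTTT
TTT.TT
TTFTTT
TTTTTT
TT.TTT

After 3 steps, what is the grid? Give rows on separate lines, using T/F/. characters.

Step 1: 4 trees catch fire, 1 burn out
  TTT.T.
  TTTTTT
  TTF.TT
  TF.FTT
  TTFTTT
  TT.TTT
Step 2: 6 trees catch fire, 4 burn out
  TTT.T.
  TTFTTT
  TF..TT
  F...FT
  TF.FTT
  TT.TTT
Step 3: 10 trees catch fire, 6 burn out
  TTF.T.
  TF.FTT
  F...FT
  .....F
  F...FT
  TF.FTT

TTF.T.
TF.FTT
F...FT
.....F
F...FT
TF.FTT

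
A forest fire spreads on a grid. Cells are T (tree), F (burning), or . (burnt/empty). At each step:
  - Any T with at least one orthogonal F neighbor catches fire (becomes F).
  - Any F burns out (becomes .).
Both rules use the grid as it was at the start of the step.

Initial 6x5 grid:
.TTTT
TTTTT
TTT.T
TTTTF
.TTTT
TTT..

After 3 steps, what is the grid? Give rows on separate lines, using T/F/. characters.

Step 1: 3 trees catch fire, 1 burn out
  .TTTT
  TTTTT
  TTT.F
  TTTF.
  .TTTF
  TTT..
Step 2: 3 trees catch fire, 3 burn out
  .TTTT
  TTTTF
  TTT..
  TTF..
  .TTF.
  TTT..
Step 3: 5 trees catch fire, 3 burn out
  .TTTF
  TTTF.
  TTF..
  TF...
  .TF..
  TTT..

.TTTF
TTTF.
TTF..
TF...
.TF..
TTT..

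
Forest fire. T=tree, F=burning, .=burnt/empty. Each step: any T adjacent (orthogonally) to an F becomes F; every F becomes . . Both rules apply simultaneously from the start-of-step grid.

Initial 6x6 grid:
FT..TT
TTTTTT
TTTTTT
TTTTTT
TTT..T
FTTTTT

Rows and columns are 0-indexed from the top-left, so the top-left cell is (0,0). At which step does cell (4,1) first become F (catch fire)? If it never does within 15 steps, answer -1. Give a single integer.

Step 1: cell (4,1)='T' (+4 fires, +2 burnt)
Step 2: cell (4,1)='F' (+5 fires, +4 burnt)
  -> target ignites at step 2
Step 3: cell (4,1)='.' (+5 fires, +5 burnt)
Step 4: cell (4,1)='.' (+4 fires, +5 burnt)
Step 5: cell (4,1)='.' (+4 fires, +4 burnt)
Step 6: cell (4,1)='.' (+5 fires, +4 burnt)
Step 7: cell (4,1)='.' (+3 fires, +5 burnt)
Step 8: cell (4,1)='.' (+0 fires, +3 burnt)
  fire out at step 8

2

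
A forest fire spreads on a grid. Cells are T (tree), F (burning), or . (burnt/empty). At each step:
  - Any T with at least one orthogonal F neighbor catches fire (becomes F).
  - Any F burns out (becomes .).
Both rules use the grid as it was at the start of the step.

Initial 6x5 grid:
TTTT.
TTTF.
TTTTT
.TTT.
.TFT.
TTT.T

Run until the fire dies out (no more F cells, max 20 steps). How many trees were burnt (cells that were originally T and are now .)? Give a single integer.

Step 1: +7 fires, +2 burnt (F count now 7)
Step 2: +7 fires, +7 burnt (F count now 7)
Step 3: +4 fires, +7 burnt (F count now 4)
Step 4: +2 fires, +4 burnt (F count now 2)
Step 5: +0 fires, +2 burnt (F count now 0)
Fire out after step 5
Initially T: 21, now '.': 29
Total burnt (originally-T cells now '.'): 20

Answer: 20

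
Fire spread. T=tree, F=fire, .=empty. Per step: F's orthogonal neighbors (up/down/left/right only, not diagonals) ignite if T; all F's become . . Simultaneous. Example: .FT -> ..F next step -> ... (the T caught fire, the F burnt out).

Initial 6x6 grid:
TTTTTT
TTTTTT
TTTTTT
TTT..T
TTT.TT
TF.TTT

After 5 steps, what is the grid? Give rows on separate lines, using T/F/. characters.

Step 1: 2 trees catch fire, 1 burn out
  TTTTTT
  TTTTTT
  TTTTTT
  TTT..T
  TFT.TT
  F..TTT
Step 2: 3 trees catch fire, 2 burn out
  TTTTTT
  TTTTTT
  TTTTTT
  TFT..T
  F.F.TT
  ...TTT
Step 3: 3 trees catch fire, 3 burn out
  TTTTTT
  TTTTTT
  TFTTTT
  F.F..T
  ....TT
  ...TTT
Step 4: 3 trees catch fire, 3 burn out
  TTTTTT
  TFTTTT
  F.FTTT
  .....T
  ....TT
  ...TTT
Step 5: 4 trees catch fire, 3 burn out
  TFTTTT
  F.FTTT
  ...FTT
  .....T
  ....TT
  ...TTT

TFTTTT
F.FTTT
...FTT
.....T
....TT
...TTT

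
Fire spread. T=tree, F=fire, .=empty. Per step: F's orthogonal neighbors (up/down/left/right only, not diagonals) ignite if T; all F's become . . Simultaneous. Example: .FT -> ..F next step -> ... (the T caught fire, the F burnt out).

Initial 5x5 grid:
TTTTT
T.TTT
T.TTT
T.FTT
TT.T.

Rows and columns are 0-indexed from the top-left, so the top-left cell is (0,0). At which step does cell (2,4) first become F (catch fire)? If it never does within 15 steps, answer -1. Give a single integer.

Step 1: cell (2,4)='T' (+2 fires, +1 burnt)
Step 2: cell (2,4)='T' (+4 fires, +2 burnt)
Step 3: cell (2,4)='F' (+3 fires, +4 burnt)
  -> target ignites at step 3
Step 4: cell (2,4)='.' (+3 fires, +3 burnt)
Step 5: cell (2,4)='.' (+2 fires, +3 burnt)
Step 6: cell (2,4)='.' (+1 fires, +2 burnt)
Step 7: cell (2,4)='.' (+1 fires, +1 burnt)
Step 8: cell (2,4)='.' (+1 fires, +1 burnt)
Step 9: cell (2,4)='.' (+1 fires, +1 burnt)
Step 10: cell (2,4)='.' (+1 fires, +1 burnt)
Step 11: cell (2,4)='.' (+0 fires, +1 burnt)
  fire out at step 11

3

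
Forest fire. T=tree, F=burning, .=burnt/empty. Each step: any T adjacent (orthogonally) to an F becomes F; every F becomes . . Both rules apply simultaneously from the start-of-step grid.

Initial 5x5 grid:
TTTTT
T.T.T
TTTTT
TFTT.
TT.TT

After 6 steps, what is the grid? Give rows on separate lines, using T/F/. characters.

Step 1: 4 trees catch fire, 1 burn out
  TTTTT
  T.T.T
  TFTTT
  F.FT.
  TF.TT
Step 2: 4 trees catch fire, 4 burn out
  TTTTT
  T.T.T
  F.FTT
  ...F.
  F..TT
Step 3: 4 trees catch fire, 4 burn out
  TTTTT
  F.F.T
  ...FT
  .....
  ...FT
Step 4: 4 trees catch fire, 4 burn out
  FTFTT
  ....T
  ....F
  .....
  ....F
Step 5: 3 trees catch fire, 4 burn out
  .F.FT
  ....F
  .....
  .....
  .....
Step 6: 1 trees catch fire, 3 burn out
  ....F
  .....
  .....
  .....
  .....

....F
.....
.....
.....
.....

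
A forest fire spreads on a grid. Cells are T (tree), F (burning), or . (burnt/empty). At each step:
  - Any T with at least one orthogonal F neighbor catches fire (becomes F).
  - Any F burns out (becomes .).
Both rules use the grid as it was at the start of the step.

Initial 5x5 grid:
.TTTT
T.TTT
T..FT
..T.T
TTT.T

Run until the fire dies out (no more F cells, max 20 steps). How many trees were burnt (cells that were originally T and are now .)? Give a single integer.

Answer: 10

Derivation:
Step 1: +2 fires, +1 burnt (F count now 2)
Step 2: +4 fires, +2 burnt (F count now 4)
Step 3: +3 fires, +4 burnt (F count now 3)
Step 4: +1 fires, +3 burnt (F count now 1)
Step 5: +0 fires, +1 burnt (F count now 0)
Fire out after step 5
Initially T: 16, now '.': 19
Total burnt (originally-T cells now '.'): 10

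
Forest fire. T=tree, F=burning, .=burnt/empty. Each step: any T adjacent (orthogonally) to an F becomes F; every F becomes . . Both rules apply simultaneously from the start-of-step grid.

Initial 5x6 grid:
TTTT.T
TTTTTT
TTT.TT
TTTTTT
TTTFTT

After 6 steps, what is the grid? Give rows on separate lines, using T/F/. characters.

Step 1: 3 trees catch fire, 1 burn out
  TTTT.T
  TTTTTT
  TTT.TT
  TTTFTT
  TTF.FT
Step 2: 4 trees catch fire, 3 burn out
  TTTT.T
  TTTTTT
  TTT.TT
  TTF.FT
  TF...F
Step 3: 5 trees catch fire, 4 burn out
  TTTT.T
  TTTTTT
  TTF.FT
  TF...F
  F.....
Step 4: 5 trees catch fire, 5 burn out
  TTTT.T
  TTFTFT
  TF...F
  F.....
  ......
Step 5: 5 trees catch fire, 5 burn out
  TTFT.T
  TF.F.F
  F.....
  ......
  ......
Step 6: 4 trees catch fire, 5 burn out
  TF.F.F
  F.....
  ......
  ......
  ......

TF.F.F
F.....
......
......
......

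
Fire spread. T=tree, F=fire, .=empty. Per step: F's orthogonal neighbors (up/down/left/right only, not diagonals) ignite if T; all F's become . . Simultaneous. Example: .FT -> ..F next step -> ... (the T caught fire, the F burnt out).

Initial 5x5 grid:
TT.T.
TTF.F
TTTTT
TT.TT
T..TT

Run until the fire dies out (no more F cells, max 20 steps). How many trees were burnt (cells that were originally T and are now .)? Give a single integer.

Answer: 16

Derivation:
Step 1: +3 fires, +2 burnt (F count now 3)
Step 2: +5 fires, +3 burnt (F count now 5)
Step 3: +5 fires, +5 burnt (F count now 5)
Step 4: +2 fires, +5 burnt (F count now 2)
Step 5: +1 fires, +2 burnt (F count now 1)
Step 6: +0 fires, +1 burnt (F count now 0)
Fire out after step 6
Initially T: 17, now '.': 24
Total burnt (originally-T cells now '.'): 16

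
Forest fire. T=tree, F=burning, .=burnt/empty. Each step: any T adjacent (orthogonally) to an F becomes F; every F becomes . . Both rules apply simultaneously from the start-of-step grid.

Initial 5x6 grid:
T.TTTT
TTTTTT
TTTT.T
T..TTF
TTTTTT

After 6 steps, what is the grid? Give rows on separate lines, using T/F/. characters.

Step 1: 3 trees catch fire, 1 burn out
  T.TTTT
  TTTTTT
  TTTT.F
  T..TF.
  TTTTTF
Step 2: 3 trees catch fire, 3 burn out
  T.TTTT
  TTTTTF
  TTTT..
  T..F..
  TTTTF.
Step 3: 4 trees catch fire, 3 burn out
  T.TTTF
  TTTTF.
  TTTF..
  T.....
  TTTF..
Step 4: 4 trees catch fire, 4 burn out
  T.TTF.
  TTTF..
  TTF...
  T.....
  TTF...
Step 5: 4 trees catch fire, 4 burn out
  T.TF..
  TTF...
  TF....
  T.....
  TF....
Step 6: 4 trees catch fire, 4 burn out
  T.F...
  TF....
  F.....
  T.....
  F.....

T.F...
TF....
F.....
T.....
F.....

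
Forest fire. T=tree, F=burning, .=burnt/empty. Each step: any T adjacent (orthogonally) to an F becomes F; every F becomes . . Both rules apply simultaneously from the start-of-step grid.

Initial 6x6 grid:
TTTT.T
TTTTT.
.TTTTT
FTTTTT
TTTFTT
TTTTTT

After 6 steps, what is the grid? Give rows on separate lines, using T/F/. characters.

Step 1: 6 trees catch fire, 2 burn out
  TTTT.T
  TTTTT.
  .TTTTT
  .FTFTT
  FTF.FT
  TTTFTT
Step 2: 9 trees catch fire, 6 burn out
  TTTT.T
  TTTTT.
  .FTFTT
  ..F.FT
  .F...F
  FTF.FT
Step 3: 7 trees catch fire, 9 burn out
  TTTT.T
  TFTFT.
  ..F.FT
  .....F
  ......
  .F...F
Step 4: 6 trees catch fire, 7 burn out
  TFTF.T
  F.F.F.
  .....F
  ......
  ......
  ......
Step 5: 2 trees catch fire, 6 burn out
  F.F..T
  ......
  ......
  ......
  ......
  ......
Step 6: 0 trees catch fire, 2 burn out
  .....T
  ......
  ......
  ......
  ......
  ......

.....T
......
......
......
......
......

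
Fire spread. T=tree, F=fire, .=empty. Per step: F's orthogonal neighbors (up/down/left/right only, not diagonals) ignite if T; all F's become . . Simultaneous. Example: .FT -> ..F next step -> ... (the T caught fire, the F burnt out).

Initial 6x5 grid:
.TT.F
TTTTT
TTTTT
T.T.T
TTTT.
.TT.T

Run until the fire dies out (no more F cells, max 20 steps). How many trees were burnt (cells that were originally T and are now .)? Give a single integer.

Answer: 21

Derivation:
Step 1: +1 fires, +1 burnt (F count now 1)
Step 2: +2 fires, +1 burnt (F count now 2)
Step 3: +3 fires, +2 burnt (F count now 3)
Step 4: +3 fires, +3 burnt (F count now 3)
Step 5: +4 fires, +3 burnt (F count now 4)
Step 6: +2 fires, +4 burnt (F count now 2)
Step 7: +4 fires, +2 burnt (F count now 4)
Step 8: +2 fires, +4 burnt (F count now 2)
Step 9: +0 fires, +2 burnt (F count now 0)
Fire out after step 9
Initially T: 22, now '.': 29
Total burnt (originally-T cells now '.'): 21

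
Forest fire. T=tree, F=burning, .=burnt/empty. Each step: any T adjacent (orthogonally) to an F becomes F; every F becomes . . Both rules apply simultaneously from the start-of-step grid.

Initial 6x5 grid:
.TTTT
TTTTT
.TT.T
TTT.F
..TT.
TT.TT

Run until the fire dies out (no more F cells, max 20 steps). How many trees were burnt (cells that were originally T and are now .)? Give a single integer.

Step 1: +1 fires, +1 burnt (F count now 1)
Step 2: +1 fires, +1 burnt (F count now 1)
Step 3: +2 fires, +1 burnt (F count now 2)
Step 4: +2 fires, +2 burnt (F count now 2)
Step 5: +3 fires, +2 burnt (F count now 3)
Step 6: +4 fires, +3 burnt (F count now 4)
Step 7: +2 fires, +4 burnt (F count now 2)
Step 8: +2 fires, +2 burnt (F count now 2)
Step 9: +1 fires, +2 burnt (F count now 1)
Step 10: +1 fires, +1 burnt (F count now 1)
Step 11: +0 fires, +1 burnt (F count now 0)
Fire out after step 11
Initially T: 21, now '.': 28
Total burnt (originally-T cells now '.'): 19

Answer: 19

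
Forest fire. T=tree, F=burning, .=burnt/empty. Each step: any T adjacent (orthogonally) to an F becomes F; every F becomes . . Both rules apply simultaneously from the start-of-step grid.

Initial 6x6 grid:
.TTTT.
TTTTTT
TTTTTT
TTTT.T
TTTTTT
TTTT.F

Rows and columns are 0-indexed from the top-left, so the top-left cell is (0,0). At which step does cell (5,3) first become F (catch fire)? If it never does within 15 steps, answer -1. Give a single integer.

Step 1: cell (5,3)='T' (+1 fires, +1 burnt)
Step 2: cell (5,3)='T' (+2 fires, +1 burnt)
Step 3: cell (5,3)='T' (+2 fires, +2 burnt)
Step 4: cell (5,3)='F' (+5 fires, +2 burnt)
  -> target ignites at step 4
Step 5: cell (5,3)='.' (+5 fires, +5 burnt)
Step 6: cell (5,3)='.' (+6 fires, +5 burnt)
Step 7: cell (5,3)='.' (+5 fires, +6 burnt)
Step 8: cell (5,3)='.' (+3 fires, +5 burnt)
Step 9: cell (5,3)='.' (+2 fires, +3 burnt)
Step 10: cell (5,3)='.' (+0 fires, +2 burnt)
  fire out at step 10

4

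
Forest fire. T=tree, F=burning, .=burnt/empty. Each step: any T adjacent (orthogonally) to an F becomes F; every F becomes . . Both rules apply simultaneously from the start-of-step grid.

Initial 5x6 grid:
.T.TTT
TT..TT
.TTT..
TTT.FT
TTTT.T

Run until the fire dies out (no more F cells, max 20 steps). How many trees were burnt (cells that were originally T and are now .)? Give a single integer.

Answer: 2

Derivation:
Step 1: +1 fires, +1 burnt (F count now 1)
Step 2: +1 fires, +1 burnt (F count now 1)
Step 3: +0 fires, +1 burnt (F count now 0)
Fire out after step 3
Initially T: 20, now '.': 12
Total burnt (originally-T cells now '.'): 2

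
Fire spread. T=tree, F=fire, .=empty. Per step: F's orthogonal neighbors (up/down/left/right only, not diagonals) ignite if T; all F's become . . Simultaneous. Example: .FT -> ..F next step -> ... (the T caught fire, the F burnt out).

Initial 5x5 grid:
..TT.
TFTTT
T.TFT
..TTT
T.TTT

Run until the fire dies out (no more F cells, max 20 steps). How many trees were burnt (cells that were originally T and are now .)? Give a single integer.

Answer: 15

Derivation:
Step 1: +6 fires, +2 burnt (F count now 6)
Step 2: +7 fires, +6 burnt (F count now 7)
Step 3: +2 fires, +7 burnt (F count now 2)
Step 4: +0 fires, +2 burnt (F count now 0)
Fire out after step 4
Initially T: 16, now '.': 24
Total burnt (originally-T cells now '.'): 15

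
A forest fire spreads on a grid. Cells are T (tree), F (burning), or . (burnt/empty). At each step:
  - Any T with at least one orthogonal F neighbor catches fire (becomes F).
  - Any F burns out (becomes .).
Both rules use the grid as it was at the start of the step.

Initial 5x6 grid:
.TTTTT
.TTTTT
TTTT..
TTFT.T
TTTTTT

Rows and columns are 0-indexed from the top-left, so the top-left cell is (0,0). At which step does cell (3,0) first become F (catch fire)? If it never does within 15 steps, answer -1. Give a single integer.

Step 1: cell (3,0)='T' (+4 fires, +1 burnt)
Step 2: cell (3,0)='F' (+6 fires, +4 burnt)
  -> target ignites at step 2
Step 3: cell (3,0)='.' (+6 fires, +6 burnt)
Step 4: cell (3,0)='.' (+4 fires, +6 burnt)
Step 5: cell (3,0)='.' (+3 fires, +4 burnt)
Step 6: cell (3,0)='.' (+1 fires, +3 burnt)
Step 7: cell (3,0)='.' (+0 fires, +1 burnt)
  fire out at step 7

2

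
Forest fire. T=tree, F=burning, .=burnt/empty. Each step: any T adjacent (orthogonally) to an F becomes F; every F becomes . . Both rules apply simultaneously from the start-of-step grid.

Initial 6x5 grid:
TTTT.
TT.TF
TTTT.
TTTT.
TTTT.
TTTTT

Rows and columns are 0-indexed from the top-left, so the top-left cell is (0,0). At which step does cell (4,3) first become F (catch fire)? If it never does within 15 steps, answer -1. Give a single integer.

Step 1: cell (4,3)='T' (+1 fires, +1 burnt)
Step 2: cell (4,3)='T' (+2 fires, +1 burnt)
Step 3: cell (4,3)='T' (+3 fires, +2 burnt)
Step 4: cell (4,3)='F' (+4 fires, +3 burnt)
  -> target ignites at step 4
Step 5: cell (4,3)='.' (+6 fires, +4 burnt)
Step 6: cell (4,3)='.' (+5 fires, +6 burnt)
Step 7: cell (4,3)='.' (+2 fires, +5 burnt)
Step 8: cell (4,3)='.' (+1 fires, +2 burnt)
Step 9: cell (4,3)='.' (+0 fires, +1 burnt)
  fire out at step 9

4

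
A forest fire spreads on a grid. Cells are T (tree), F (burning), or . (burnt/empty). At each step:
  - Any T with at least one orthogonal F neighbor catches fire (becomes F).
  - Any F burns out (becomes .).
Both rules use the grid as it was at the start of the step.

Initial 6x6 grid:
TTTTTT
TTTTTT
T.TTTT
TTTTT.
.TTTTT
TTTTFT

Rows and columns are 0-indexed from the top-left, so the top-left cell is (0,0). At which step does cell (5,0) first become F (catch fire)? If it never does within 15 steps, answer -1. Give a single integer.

Step 1: cell (5,0)='T' (+3 fires, +1 burnt)
Step 2: cell (5,0)='T' (+4 fires, +3 burnt)
Step 3: cell (5,0)='T' (+4 fires, +4 burnt)
Step 4: cell (5,0)='F' (+6 fires, +4 burnt)
  -> target ignites at step 4
Step 5: cell (5,0)='.' (+5 fires, +6 burnt)
Step 6: cell (5,0)='.' (+4 fires, +5 burnt)
Step 7: cell (5,0)='.' (+3 fires, +4 burnt)
Step 8: cell (5,0)='.' (+2 fires, +3 burnt)
Step 9: cell (5,0)='.' (+1 fires, +2 burnt)
Step 10: cell (5,0)='.' (+0 fires, +1 burnt)
  fire out at step 10

4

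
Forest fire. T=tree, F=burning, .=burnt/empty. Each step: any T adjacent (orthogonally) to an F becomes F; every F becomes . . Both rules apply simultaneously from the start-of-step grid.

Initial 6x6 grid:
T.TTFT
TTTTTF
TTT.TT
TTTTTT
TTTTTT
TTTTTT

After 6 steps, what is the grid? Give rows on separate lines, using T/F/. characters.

Step 1: 4 trees catch fire, 2 burn out
  T.TF.F
  TTTTF.
  TTT.TF
  TTTTTT
  TTTTTT
  TTTTTT
Step 2: 4 trees catch fire, 4 burn out
  T.F...
  TTTF..
  TTT.F.
  TTTTTF
  TTTTTT
  TTTTTT
Step 3: 3 trees catch fire, 4 burn out
  T.....
  TTF...
  TTT...
  TTTTF.
  TTTTTF
  TTTTTT
Step 4: 5 trees catch fire, 3 burn out
  T.....
  TF....
  TTF...
  TTTF..
  TTTTF.
  TTTTTF
Step 5: 5 trees catch fire, 5 burn out
  T.....
  F.....
  TF....
  TTF...
  TTTF..
  TTTTF.
Step 6: 5 trees catch fire, 5 burn out
  F.....
  ......
  F.....
  TF....
  TTF...
  TTTF..

F.....
......
F.....
TF....
TTF...
TTTF..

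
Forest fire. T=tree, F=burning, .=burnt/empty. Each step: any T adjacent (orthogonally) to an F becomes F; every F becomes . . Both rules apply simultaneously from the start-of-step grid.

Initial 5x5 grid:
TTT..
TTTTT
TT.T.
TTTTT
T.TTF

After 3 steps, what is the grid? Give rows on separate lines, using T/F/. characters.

Step 1: 2 trees catch fire, 1 burn out
  TTT..
  TTTTT
  TT.T.
  TTTTF
  T.TF.
Step 2: 2 trees catch fire, 2 burn out
  TTT..
  TTTTT
  TT.T.
  TTTF.
  T.F..
Step 3: 2 trees catch fire, 2 burn out
  TTT..
  TTTTT
  TT.F.
  TTF..
  T....

TTT..
TTTTT
TT.F.
TTF..
T....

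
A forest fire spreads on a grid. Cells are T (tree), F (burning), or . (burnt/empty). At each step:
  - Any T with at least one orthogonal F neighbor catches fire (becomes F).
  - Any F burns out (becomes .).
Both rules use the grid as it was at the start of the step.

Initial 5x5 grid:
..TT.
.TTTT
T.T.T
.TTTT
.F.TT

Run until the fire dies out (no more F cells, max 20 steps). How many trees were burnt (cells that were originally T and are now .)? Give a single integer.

Step 1: +1 fires, +1 burnt (F count now 1)
Step 2: +1 fires, +1 burnt (F count now 1)
Step 3: +2 fires, +1 burnt (F count now 2)
Step 4: +3 fires, +2 burnt (F count now 3)
Step 5: +5 fires, +3 burnt (F count now 5)
Step 6: +2 fires, +5 burnt (F count now 2)
Step 7: +0 fires, +2 burnt (F count now 0)
Fire out after step 7
Initially T: 15, now '.': 24
Total burnt (originally-T cells now '.'): 14

Answer: 14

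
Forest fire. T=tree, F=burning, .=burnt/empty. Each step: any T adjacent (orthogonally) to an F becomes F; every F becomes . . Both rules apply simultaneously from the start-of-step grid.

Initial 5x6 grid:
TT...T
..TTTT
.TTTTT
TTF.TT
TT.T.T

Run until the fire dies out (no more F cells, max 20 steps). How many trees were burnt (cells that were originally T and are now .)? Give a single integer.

Step 1: +2 fires, +1 burnt (F count now 2)
Step 2: +5 fires, +2 burnt (F count now 5)
Step 3: +3 fires, +5 burnt (F count now 3)
Step 4: +3 fires, +3 burnt (F count now 3)
Step 5: +2 fires, +3 burnt (F count now 2)
Step 6: +2 fires, +2 burnt (F count now 2)
Step 7: +0 fires, +2 burnt (F count now 0)
Fire out after step 7
Initially T: 20, now '.': 27
Total burnt (originally-T cells now '.'): 17

Answer: 17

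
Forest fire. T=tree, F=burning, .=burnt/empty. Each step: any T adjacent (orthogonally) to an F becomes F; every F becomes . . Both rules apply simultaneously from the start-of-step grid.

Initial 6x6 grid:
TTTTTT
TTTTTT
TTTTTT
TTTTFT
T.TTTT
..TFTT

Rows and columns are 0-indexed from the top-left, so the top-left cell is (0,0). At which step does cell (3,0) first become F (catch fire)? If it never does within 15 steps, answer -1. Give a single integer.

Step 1: cell (3,0)='T' (+7 fires, +2 burnt)
Step 2: cell (3,0)='T' (+7 fires, +7 burnt)
Step 3: cell (3,0)='T' (+5 fires, +7 burnt)
Step 4: cell (3,0)='F' (+5 fires, +5 burnt)
  -> target ignites at step 4
Step 5: cell (3,0)='.' (+4 fires, +5 burnt)
Step 6: cell (3,0)='.' (+2 fires, +4 burnt)
Step 7: cell (3,0)='.' (+1 fires, +2 burnt)
Step 8: cell (3,0)='.' (+0 fires, +1 burnt)
  fire out at step 8

4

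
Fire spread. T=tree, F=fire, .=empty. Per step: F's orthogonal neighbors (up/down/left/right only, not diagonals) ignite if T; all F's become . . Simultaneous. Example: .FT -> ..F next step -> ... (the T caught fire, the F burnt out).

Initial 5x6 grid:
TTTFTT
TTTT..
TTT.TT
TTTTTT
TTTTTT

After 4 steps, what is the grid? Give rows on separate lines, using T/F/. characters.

Step 1: 3 trees catch fire, 1 burn out
  TTF.FT
  TTTF..
  TTT.TT
  TTTTTT
  TTTTTT
Step 2: 3 trees catch fire, 3 burn out
  TF...F
  TTF...
  TTT.TT
  TTTTTT
  TTTTTT
Step 3: 3 trees catch fire, 3 burn out
  F.....
  TF....
  TTF.TT
  TTTTTT
  TTTTTT
Step 4: 3 trees catch fire, 3 burn out
  ......
  F.....
  TF..TT
  TTFTTT
  TTTTTT

......
F.....
TF..TT
TTFTTT
TTTTTT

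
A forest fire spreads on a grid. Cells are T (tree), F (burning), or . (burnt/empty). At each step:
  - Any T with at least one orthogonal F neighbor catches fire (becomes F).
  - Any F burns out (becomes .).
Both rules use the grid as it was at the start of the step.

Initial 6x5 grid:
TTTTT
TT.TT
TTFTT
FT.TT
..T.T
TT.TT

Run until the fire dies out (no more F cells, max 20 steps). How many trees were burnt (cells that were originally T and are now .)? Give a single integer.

Step 1: +4 fires, +2 burnt (F count now 4)
Step 2: +5 fires, +4 burnt (F count now 5)
Step 3: +5 fires, +5 burnt (F count now 5)
Step 4: +3 fires, +5 burnt (F count now 3)
Step 5: +1 fires, +3 burnt (F count now 1)
Step 6: +1 fires, +1 burnt (F count now 1)
Step 7: +0 fires, +1 burnt (F count now 0)
Fire out after step 7
Initially T: 22, now '.': 27
Total burnt (originally-T cells now '.'): 19

Answer: 19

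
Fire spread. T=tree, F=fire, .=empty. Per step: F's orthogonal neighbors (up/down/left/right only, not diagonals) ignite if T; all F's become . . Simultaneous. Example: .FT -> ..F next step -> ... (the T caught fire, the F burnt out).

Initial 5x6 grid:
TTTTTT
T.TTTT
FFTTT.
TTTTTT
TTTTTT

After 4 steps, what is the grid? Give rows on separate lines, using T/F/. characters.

Step 1: 4 trees catch fire, 2 burn out
  TTTTTT
  F.TTTT
  ..FTT.
  FFTTTT
  TTTTTT
Step 2: 6 trees catch fire, 4 burn out
  FTTTTT
  ..FTTT
  ...FT.
  ..FTTT
  FFTTTT
Step 3: 6 trees catch fire, 6 burn out
  .FFTTT
  ...FTT
  ....F.
  ...FTT
  ..FTTT
Step 4: 4 trees catch fire, 6 burn out
  ...FTT
  ....FT
  ......
  ....FT
  ...FTT

...FTT
....FT
......
....FT
...FTT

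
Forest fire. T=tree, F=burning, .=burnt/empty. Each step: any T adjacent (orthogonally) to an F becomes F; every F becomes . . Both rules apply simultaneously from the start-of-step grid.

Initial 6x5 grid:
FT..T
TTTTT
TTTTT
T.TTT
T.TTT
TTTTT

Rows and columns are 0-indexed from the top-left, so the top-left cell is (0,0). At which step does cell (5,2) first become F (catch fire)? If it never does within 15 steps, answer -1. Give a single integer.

Step 1: cell (5,2)='T' (+2 fires, +1 burnt)
Step 2: cell (5,2)='T' (+2 fires, +2 burnt)
Step 3: cell (5,2)='T' (+3 fires, +2 burnt)
Step 4: cell (5,2)='T' (+3 fires, +3 burnt)
Step 5: cell (5,2)='T' (+4 fires, +3 burnt)
Step 6: cell (5,2)='T' (+5 fires, +4 burnt)
Step 7: cell (5,2)='F' (+3 fires, +5 burnt)
  -> target ignites at step 7
Step 8: cell (5,2)='.' (+2 fires, +3 burnt)
Step 9: cell (5,2)='.' (+1 fires, +2 burnt)
Step 10: cell (5,2)='.' (+0 fires, +1 burnt)
  fire out at step 10

7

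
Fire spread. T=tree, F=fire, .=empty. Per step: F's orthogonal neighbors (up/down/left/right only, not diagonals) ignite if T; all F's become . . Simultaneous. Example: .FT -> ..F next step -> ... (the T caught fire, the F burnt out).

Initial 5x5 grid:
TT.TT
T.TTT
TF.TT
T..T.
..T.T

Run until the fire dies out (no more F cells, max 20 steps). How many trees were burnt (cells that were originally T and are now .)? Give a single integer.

Step 1: +1 fires, +1 burnt (F count now 1)
Step 2: +2 fires, +1 burnt (F count now 2)
Step 3: +1 fires, +2 burnt (F count now 1)
Step 4: +1 fires, +1 burnt (F count now 1)
Step 5: +0 fires, +1 burnt (F count now 0)
Fire out after step 5
Initially T: 15, now '.': 15
Total burnt (originally-T cells now '.'): 5

Answer: 5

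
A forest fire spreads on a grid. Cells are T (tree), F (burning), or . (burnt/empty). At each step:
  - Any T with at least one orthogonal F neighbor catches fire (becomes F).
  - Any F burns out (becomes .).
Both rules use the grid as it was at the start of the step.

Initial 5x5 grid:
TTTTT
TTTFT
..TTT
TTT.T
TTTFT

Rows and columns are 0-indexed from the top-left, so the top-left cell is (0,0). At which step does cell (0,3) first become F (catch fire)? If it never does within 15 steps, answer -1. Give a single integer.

Step 1: cell (0,3)='F' (+6 fires, +2 burnt)
  -> target ignites at step 1
Step 2: cell (0,3)='.' (+8 fires, +6 burnt)
Step 3: cell (0,3)='.' (+4 fires, +8 burnt)
Step 4: cell (0,3)='.' (+2 fires, +4 burnt)
Step 5: cell (0,3)='.' (+0 fires, +2 burnt)
  fire out at step 5

1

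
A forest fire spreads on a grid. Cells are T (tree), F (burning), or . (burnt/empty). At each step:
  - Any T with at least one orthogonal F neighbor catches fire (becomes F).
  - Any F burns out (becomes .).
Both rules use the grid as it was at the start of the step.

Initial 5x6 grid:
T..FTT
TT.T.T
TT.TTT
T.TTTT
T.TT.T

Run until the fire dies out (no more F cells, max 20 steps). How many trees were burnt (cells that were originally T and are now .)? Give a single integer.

Step 1: +2 fires, +1 burnt (F count now 2)
Step 2: +2 fires, +2 burnt (F count now 2)
Step 3: +3 fires, +2 burnt (F count now 3)
Step 4: +4 fires, +3 burnt (F count now 4)
Step 5: +2 fires, +4 burnt (F count now 2)
Step 6: +1 fires, +2 burnt (F count now 1)
Step 7: +0 fires, +1 burnt (F count now 0)
Fire out after step 7
Initially T: 21, now '.': 23
Total burnt (originally-T cells now '.'): 14

Answer: 14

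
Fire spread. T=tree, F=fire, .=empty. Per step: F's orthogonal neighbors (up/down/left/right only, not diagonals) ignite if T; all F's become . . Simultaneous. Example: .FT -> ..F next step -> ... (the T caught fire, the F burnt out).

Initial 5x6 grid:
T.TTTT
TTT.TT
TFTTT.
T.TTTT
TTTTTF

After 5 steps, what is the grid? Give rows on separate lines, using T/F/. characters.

Step 1: 5 trees catch fire, 2 burn out
  T.TTTT
  TFT.TT
  F.FTT.
  T.TTTF
  TTTTF.
Step 2: 7 trees catch fire, 5 burn out
  T.TTTT
  F.F.TT
  ...FT.
  F.FTF.
  TTTF..
Step 3: 6 trees catch fire, 7 burn out
  F.FTTT
  ....TT
  ....F.
  ...F..
  FTF...
Step 4: 3 trees catch fire, 6 burn out
  ...FTT
  ....FT
  ......
  ......
  .F....
Step 5: 2 trees catch fire, 3 burn out
  ....FT
  .....F
  ......
  ......
  ......

....FT
.....F
......
......
......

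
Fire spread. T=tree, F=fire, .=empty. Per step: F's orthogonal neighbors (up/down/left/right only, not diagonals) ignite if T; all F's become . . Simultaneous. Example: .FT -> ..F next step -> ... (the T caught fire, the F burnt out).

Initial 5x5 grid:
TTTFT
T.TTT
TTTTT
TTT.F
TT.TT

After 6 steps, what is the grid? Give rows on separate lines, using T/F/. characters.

Step 1: 5 trees catch fire, 2 burn out
  TTF.F
  T.TFT
  TTTTF
  TTT..
  TT.TF
Step 2: 5 trees catch fire, 5 burn out
  TF...
  T.F.F
  TTTF.
  TTT..
  TT.F.
Step 3: 2 trees catch fire, 5 burn out
  F....
  T....
  TTF..
  TTT..
  TT...
Step 4: 3 trees catch fire, 2 burn out
  .....
  F....
  TF...
  TTF..
  TT...
Step 5: 2 trees catch fire, 3 burn out
  .....
  .....
  F....
  TF...
  TT...
Step 6: 2 trees catch fire, 2 burn out
  .....
  .....
  .....
  F....
  TF...

.....
.....
.....
F....
TF...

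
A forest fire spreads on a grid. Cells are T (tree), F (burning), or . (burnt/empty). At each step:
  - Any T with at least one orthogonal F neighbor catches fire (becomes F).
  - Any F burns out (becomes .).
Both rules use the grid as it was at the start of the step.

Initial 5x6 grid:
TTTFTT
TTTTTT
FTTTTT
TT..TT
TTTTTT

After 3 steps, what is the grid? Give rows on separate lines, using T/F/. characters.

Step 1: 6 trees catch fire, 2 burn out
  TTF.FT
  FTTFTT
  .FTTTT
  FT..TT
  TTTTTT
Step 2: 10 trees catch fire, 6 burn out
  FF...F
  .FF.FT
  ..FFTT
  .F..TT
  FTTTTT
Step 3: 3 trees catch fire, 10 burn out
  ......
  .....F
  ....FT
  ....TT
  .FTTTT

......
.....F
....FT
....TT
.FTTTT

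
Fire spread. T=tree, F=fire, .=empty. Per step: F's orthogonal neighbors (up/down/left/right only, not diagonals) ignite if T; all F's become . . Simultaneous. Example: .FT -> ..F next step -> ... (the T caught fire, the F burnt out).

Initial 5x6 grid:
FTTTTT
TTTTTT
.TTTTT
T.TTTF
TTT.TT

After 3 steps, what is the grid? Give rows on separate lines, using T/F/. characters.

Step 1: 5 trees catch fire, 2 burn out
  .FTTTT
  FTTTTT
  .TTTTF
  T.TTF.
  TTT.TF
Step 2: 6 trees catch fire, 5 burn out
  ..FTTT
  .FTTTF
  .TTTF.
  T.TF..
  TTT.F.
Step 3: 7 trees catch fire, 6 burn out
  ...FTF
  ..FTF.
  .FTF..
  T.F...
  TTT...

...FTF
..FTF.
.FTF..
T.F...
TTT...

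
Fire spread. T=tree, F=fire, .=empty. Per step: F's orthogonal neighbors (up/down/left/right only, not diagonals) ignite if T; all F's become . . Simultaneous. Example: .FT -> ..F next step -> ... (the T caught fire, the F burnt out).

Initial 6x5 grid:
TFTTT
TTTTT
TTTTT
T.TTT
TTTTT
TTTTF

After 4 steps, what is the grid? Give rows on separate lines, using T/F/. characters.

Step 1: 5 trees catch fire, 2 burn out
  F.FTT
  TFTTT
  TTTTT
  T.TTT
  TTTTF
  TTTF.
Step 2: 7 trees catch fire, 5 burn out
  ...FT
  F.FTT
  TFTTT
  T.TTF
  TTTF.
  TTF..
Step 3: 8 trees catch fire, 7 burn out
  ....F
  ...FT
  F.FTF
  T.TF.
  TTF..
  TF...
Step 4: 6 trees catch fire, 8 burn out
  .....
  ....F
  ...F.
  F.F..
  TF...
  F....

.....
....F
...F.
F.F..
TF...
F....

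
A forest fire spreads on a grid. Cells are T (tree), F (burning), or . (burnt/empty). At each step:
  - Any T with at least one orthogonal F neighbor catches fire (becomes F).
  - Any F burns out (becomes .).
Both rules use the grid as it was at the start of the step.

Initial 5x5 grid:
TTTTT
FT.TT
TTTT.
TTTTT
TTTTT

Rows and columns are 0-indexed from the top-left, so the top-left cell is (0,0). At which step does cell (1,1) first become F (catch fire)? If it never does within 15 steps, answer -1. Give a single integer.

Step 1: cell (1,1)='F' (+3 fires, +1 burnt)
  -> target ignites at step 1
Step 2: cell (1,1)='.' (+3 fires, +3 burnt)
Step 3: cell (1,1)='.' (+4 fires, +3 burnt)
Step 4: cell (1,1)='.' (+4 fires, +4 burnt)
Step 5: cell (1,1)='.' (+4 fires, +4 burnt)
Step 6: cell (1,1)='.' (+3 fires, +4 burnt)
Step 7: cell (1,1)='.' (+1 fires, +3 burnt)
Step 8: cell (1,1)='.' (+0 fires, +1 burnt)
  fire out at step 8

1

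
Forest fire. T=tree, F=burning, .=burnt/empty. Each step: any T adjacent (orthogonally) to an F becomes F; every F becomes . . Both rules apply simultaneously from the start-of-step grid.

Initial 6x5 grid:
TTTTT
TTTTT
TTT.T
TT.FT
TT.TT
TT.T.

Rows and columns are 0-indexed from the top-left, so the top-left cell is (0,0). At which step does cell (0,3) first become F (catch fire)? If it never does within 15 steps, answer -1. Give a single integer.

Step 1: cell (0,3)='T' (+2 fires, +1 burnt)
Step 2: cell (0,3)='T' (+3 fires, +2 burnt)
Step 3: cell (0,3)='T' (+1 fires, +3 burnt)
Step 4: cell (0,3)='T' (+2 fires, +1 burnt)
Step 5: cell (0,3)='F' (+2 fires, +2 burnt)
  -> target ignites at step 5
Step 6: cell (0,3)='.' (+3 fires, +2 burnt)
Step 7: cell (0,3)='.' (+3 fires, +3 burnt)
Step 8: cell (0,3)='.' (+3 fires, +3 burnt)
Step 9: cell (0,3)='.' (+2 fires, +3 burnt)
Step 10: cell (0,3)='.' (+2 fires, +2 burnt)
Step 11: cell (0,3)='.' (+1 fires, +2 burnt)
Step 12: cell (0,3)='.' (+0 fires, +1 burnt)
  fire out at step 12

5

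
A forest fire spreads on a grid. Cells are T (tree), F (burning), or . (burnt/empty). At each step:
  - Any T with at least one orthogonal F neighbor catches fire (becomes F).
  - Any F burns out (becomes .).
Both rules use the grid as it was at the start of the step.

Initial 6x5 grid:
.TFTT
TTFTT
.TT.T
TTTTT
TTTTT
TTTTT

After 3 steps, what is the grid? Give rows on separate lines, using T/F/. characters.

Step 1: 5 trees catch fire, 2 burn out
  .F.FT
  TF.FT
  .TF.T
  TTTTT
  TTTTT
  TTTTT
Step 2: 5 trees catch fire, 5 burn out
  ....F
  F...F
  .F..T
  TTFTT
  TTTTT
  TTTTT
Step 3: 4 trees catch fire, 5 burn out
  .....
  .....
  ....F
  TF.FT
  TTFTT
  TTTTT

.....
.....
....F
TF.FT
TTFTT
TTTTT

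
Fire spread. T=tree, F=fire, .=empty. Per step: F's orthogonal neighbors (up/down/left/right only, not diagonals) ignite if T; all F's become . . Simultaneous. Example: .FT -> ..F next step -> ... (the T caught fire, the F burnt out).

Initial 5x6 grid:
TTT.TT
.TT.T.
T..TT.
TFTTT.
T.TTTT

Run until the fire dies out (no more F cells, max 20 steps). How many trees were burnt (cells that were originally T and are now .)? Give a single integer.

Step 1: +2 fires, +1 burnt (F count now 2)
Step 2: +4 fires, +2 burnt (F count now 4)
Step 3: +3 fires, +4 burnt (F count now 3)
Step 4: +2 fires, +3 burnt (F count now 2)
Step 5: +2 fires, +2 burnt (F count now 2)
Step 6: +1 fires, +2 burnt (F count now 1)
Step 7: +1 fires, +1 burnt (F count now 1)
Step 8: +0 fires, +1 burnt (F count now 0)
Fire out after step 8
Initially T: 20, now '.': 25
Total burnt (originally-T cells now '.'): 15

Answer: 15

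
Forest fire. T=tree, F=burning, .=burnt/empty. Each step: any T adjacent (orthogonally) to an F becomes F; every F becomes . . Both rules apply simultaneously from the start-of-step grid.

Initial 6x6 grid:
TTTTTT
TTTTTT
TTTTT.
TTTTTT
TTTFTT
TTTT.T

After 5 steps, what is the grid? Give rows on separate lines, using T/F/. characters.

Step 1: 4 trees catch fire, 1 burn out
  TTTTTT
  TTTTTT
  TTTTT.
  TTTFTT
  TTF.FT
  TTTF.T
Step 2: 6 trees catch fire, 4 burn out
  TTTTTT
  TTTTTT
  TTTFT.
  TTF.FT
  TF...F
  TTF..T
Step 3: 8 trees catch fire, 6 burn out
  TTTTTT
  TTTFTT
  TTF.F.
  TF...F
  F.....
  TF...F
Step 4: 6 trees catch fire, 8 burn out
  TTTFTT
  TTF.FT
  TF....
  F.....
  ......
  F.....
Step 5: 5 trees catch fire, 6 burn out
  TTF.FT
  TF...F
  F.....
  ......
  ......
  ......

TTF.FT
TF...F
F.....
......
......
......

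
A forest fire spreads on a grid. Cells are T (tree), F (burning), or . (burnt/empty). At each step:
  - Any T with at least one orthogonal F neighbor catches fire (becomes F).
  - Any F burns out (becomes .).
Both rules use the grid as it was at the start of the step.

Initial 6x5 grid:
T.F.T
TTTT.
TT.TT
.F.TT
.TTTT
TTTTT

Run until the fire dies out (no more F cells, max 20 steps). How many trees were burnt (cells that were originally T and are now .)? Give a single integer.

Step 1: +3 fires, +2 burnt (F count now 3)
Step 2: +5 fires, +3 burnt (F count now 5)
Step 3: +5 fires, +5 burnt (F count now 5)
Step 4: +5 fires, +5 burnt (F count now 5)
Step 5: +2 fires, +5 burnt (F count now 2)
Step 6: +0 fires, +2 burnt (F count now 0)
Fire out after step 6
Initially T: 21, now '.': 29
Total burnt (originally-T cells now '.'): 20

Answer: 20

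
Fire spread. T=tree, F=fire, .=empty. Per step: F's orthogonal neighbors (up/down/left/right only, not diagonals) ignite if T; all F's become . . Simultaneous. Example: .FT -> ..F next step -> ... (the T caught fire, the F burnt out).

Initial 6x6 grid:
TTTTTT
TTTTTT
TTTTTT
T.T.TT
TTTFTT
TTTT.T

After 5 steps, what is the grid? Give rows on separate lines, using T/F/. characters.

Step 1: 3 trees catch fire, 1 burn out
  TTTTTT
  TTTTTT
  TTTTTT
  T.T.TT
  TTF.FT
  TTTF.T
Step 2: 5 trees catch fire, 3 burn out
  TTTTTT
  TTTTTT
  TTTTTT
  T.F.FT
  TF...F
  TTF..T
Step 3: 6 trees catch fire, 5 burn out
  TTTTTT
  TTTTTT
  TTFTFT
  T....F
  F.....
  TF...F
Step 4: 7 trees catch fire, 6 burn out
  TTTTTT
  TTFTFT
  TF.F.F
  F.....
  ......
  F.....
Step 5: 6 trees catch fire, 7 burn out
  TTFTFT
  TF.F.F
  F.....
  ......
  ......
  ......

TTFTFT
TF.F.F
F.....
......
......
......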